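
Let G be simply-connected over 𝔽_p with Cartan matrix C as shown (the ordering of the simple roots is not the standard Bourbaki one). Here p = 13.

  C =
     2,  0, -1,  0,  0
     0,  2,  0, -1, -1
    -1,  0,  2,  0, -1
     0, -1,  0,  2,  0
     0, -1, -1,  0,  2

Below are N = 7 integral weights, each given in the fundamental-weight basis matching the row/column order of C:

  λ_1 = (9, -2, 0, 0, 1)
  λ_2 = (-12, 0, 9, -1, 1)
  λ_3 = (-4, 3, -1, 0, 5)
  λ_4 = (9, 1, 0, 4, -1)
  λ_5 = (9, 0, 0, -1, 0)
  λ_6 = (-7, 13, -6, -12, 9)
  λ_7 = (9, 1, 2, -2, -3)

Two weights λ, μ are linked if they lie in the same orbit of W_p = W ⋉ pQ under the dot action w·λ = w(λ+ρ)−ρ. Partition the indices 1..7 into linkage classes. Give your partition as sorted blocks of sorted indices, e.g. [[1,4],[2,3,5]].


Type A_5, rank 5, |W|=720; reorder rows/cols to standard.

Folding the 7 weights λ_j+ρ into Ā_13 (reps in the given 5-coord order):

  λ_1 → (10, 1, 1, 0, 1) · λ_2 → (10, 1, 1, 0, 1) · λ_3 → (0, 4, 3, 1, 3) · λ_4 → (5, 2, 1, 0, 0) · λ_5 → (10, 1, 1, 0, 1) · λ_6 → (5, 2, 1, 0, 0) · λ_7 → (10, 1, 1, 0, 1)

3 distinct reps among the 7 weights ⇒ 3 W_13-linkage classes:

[[1, 2, 5, 7], [3], [4, 6]]


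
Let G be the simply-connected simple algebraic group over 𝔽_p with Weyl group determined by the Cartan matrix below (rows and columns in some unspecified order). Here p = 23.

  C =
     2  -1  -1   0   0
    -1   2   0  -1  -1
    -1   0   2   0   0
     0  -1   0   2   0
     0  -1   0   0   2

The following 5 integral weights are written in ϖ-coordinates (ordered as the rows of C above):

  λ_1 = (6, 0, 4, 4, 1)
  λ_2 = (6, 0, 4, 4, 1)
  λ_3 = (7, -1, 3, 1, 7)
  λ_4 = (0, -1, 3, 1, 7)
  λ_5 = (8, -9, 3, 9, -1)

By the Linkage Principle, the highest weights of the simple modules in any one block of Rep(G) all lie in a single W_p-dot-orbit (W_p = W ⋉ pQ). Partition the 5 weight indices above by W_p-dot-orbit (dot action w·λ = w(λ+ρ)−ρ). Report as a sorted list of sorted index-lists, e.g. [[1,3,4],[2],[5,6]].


Type D_5, rank 5, |W|=1920; reorder rows/cols to standard.

Each λ_j+ρ reduced to Ā_23; 5-tuples below use C's row order:

  λ_1 → (2, 1, 5, 5, 2);  λ_2 → (2, 1, 5, 5, 2);  λ_3 → (1, 0, 4, 2, 8);  λ_4 → (1, 0, 4, 2, 8);  λ_5 → (1, 0, 4, 2, 8)

These 5 weights hit 2 W_23-dot-orbits; sizes (2, 3):

[[1, 2], [3, 4, 5]]


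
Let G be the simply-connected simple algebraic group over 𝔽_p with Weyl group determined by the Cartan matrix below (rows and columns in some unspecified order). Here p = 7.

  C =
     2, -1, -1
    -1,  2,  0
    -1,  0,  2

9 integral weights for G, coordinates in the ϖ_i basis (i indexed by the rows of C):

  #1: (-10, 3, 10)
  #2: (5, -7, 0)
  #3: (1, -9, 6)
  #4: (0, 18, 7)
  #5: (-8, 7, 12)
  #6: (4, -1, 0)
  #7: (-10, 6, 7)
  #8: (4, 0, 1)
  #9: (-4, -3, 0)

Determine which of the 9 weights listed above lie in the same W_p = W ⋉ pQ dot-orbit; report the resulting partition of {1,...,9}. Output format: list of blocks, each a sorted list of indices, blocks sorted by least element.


Root system A_3: the 3×3 matrix C matches after relabeling.

Ā_7 reps of the 9 weights (A_3, coords as presented):

    λ_1 → (2, 1, 2)
    λ_2 → (0, 6, 1)
    λ_3 → (5, 0, 1)
    λ_4 → (5, 0, 1)
    λ_5 → (0, 6, 1)
    λ_6 → (5, 0, 1)
    λ_7 → (5, 0, 1)
    λ_8 → (5, 0, 1)
    λ_9 → (2, 1, 2)

Partition of {1..9} into 3 W_7-dot-orbits:

[[1, 9], [2, 5], [3, 4, 6, 7, 8]]


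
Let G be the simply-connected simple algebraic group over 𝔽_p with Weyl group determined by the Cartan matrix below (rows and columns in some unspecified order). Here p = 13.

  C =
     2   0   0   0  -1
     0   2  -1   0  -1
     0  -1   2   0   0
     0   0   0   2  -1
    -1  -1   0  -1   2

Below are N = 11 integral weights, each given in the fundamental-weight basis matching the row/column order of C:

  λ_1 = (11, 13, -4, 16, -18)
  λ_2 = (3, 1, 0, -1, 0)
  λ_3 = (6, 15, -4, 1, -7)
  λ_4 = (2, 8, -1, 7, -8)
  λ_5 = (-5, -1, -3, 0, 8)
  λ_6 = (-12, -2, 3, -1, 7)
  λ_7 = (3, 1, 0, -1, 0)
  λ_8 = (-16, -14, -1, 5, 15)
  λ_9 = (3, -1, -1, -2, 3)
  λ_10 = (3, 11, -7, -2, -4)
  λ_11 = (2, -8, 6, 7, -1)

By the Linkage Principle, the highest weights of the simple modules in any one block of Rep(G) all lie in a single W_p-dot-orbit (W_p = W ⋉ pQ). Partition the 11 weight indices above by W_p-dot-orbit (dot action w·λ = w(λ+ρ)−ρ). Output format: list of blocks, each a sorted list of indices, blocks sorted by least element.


Type D_5, rank 5, |W|=1920; reorder rows/cols to standard.

Ā_13 reps of the 11 weights (D_5, coords as presented):

  λ_1+ρ ↦ (0, 0, 6, 3, 1);  λ_2+ρ ↦ (4, 2, 1, 0, 1);  λ_3+ρ ↦ (3, 1, 2, 0, 0);  λ_4+ρ ↦ (4, 0, 0, 1, 3);  λ_5+ρ ↦ (4, 0, 0, 1, 3);  λ_6+ρ ↦ (4, 0, 0, 1, 3);  λ_7+ρ ↦ (4, 2, 1, 0, 1);  λ_8+ρ ↦ (3, 1, 2, 0, 0);  λ_9+ρ ↦ (4, 0, 0, 1, 3);  λ_10+ρ ↦ (0, 0, 6, 3, 1);  λ_11+ρ ↦ (4, 0, 0, 1, 3)

These 11 weights hit 4 W_13-dot-orbits; sizes (2, 2, 2, 5):

[[1, 10], [2, 7], [3, 8], [4, 5, 6, 9, 11]]


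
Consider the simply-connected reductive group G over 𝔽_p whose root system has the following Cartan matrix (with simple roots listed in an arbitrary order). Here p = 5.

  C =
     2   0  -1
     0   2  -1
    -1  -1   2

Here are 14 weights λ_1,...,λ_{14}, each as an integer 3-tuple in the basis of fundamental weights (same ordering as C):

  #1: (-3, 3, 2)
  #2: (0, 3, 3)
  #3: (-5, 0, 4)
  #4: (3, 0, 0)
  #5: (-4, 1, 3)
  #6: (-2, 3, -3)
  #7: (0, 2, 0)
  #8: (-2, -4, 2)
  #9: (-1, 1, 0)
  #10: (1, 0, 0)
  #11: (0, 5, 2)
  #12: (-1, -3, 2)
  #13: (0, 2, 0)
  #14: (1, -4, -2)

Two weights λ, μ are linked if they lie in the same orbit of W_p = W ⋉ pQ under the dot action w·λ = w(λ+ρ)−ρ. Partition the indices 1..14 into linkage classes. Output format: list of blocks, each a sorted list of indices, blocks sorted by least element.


Type A_3, rank 3, |W|=24; reorder rows/cols to standard.

λ_j+ρ reflected into Ā_5 (⟨·,θ^∨⟩≤5); 3-tuples as given:

  [1] (0, 2, 1)
  [2] (3, 0, 1)
  [3] (3, 0, 1)
  [4] (3, 0, 1)
  [5] (2, 1, 1)
  [6] (2, 1, 1)
  [7] (1, 3, 1)
  [8] (0, 2, 1)
  [9] (0, 2, 1)
  [10] (2, 1, 1)
  [11] (3, 0, 1)
  [12] (0, 2, 1)
  [13] (1, 3, 1)
  [14] (2, 1, 1)

These 14 weights hit 4 W_5-dot-orbits; sizes (4, 4, 4, 2):

[[1, 8, 9, 12], [2, 3, 4, 11], [5, 6, 10, 14], [7, 13]]


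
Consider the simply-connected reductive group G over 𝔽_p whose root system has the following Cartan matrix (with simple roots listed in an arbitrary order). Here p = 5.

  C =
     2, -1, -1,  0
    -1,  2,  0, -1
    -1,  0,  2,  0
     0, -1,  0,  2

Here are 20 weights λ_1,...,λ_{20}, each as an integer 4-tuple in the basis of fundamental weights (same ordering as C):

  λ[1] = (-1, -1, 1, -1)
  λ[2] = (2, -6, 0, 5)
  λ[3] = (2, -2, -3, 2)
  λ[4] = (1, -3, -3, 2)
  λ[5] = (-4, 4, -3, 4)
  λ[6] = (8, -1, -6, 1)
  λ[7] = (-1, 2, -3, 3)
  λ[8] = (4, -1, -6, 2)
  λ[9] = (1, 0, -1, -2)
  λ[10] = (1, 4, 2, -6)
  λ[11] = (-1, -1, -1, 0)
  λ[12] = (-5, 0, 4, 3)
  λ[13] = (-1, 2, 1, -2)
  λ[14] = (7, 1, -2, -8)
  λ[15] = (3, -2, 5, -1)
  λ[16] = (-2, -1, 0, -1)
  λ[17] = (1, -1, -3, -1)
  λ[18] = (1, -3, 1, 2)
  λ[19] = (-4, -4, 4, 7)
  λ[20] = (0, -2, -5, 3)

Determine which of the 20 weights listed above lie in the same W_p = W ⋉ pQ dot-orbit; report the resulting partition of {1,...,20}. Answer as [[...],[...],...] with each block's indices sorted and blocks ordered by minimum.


A_4 Cartan matrix, 4 simple roots permuted; ρ=(1,1,1,1).

Alcove-folded reps (p=5, 20 weights, presented ϖ-order):

  λ_1+ρ ↦ (0, 0, 2, 0)
  λ_2+ρ ↦ (1, 3, 0, 0)
  λ_3+ρ ↦ (0, 1, 2, 2)
  λ_4+ρ ↦ (2, 0, 0, 1)
  λ_5+ρ ↦ (0, 0, 2, 0)
  λ_6+ρ ↦ (1, 3, 0, 0)
  λ_7+ρ ↦ (0, 1, 2, 2)
  λ_8+ρ ↦ (0, 0, 2, 0)
  λ_9+ρ ↦ (2, 0, 0, 1)
  λ_10+ρ ↦ (0, 0, 2, 0)
  λ_11+ρ ↦ (0, 0, 0, 1)
  λ_12+ρ ↦ (1, 3, 0, 0)
  λ_13+ρ ↦ (0, 2, 2, 1)
  λ_14+ρ ↦ (2, 0, 0, 1)
  λ_15+ρ ↦ (1, 3, 0, 0)
  λ_16+ρ ↦ (0, 0, 0, 1)
  λ_17+ρ ↦ (0, 0, 2, 0)
  λ_18+ρ ↦ (0, 2, 2, 1)
  λ_19+ρ ↦ (0, 2, 2, 1)
  λ_20+ρ ↦ (1, 3, 0, 0)

These 20 weights hit 6 W_5-dot-orbits; sizes (5, 5, 2, 3, 2, 3):

[[1, 5, 8, 10, 17], [2, 6, 12, 15, 20], [3, 7], [4, 9, 14], [11, 16], [13, 18, 19]]


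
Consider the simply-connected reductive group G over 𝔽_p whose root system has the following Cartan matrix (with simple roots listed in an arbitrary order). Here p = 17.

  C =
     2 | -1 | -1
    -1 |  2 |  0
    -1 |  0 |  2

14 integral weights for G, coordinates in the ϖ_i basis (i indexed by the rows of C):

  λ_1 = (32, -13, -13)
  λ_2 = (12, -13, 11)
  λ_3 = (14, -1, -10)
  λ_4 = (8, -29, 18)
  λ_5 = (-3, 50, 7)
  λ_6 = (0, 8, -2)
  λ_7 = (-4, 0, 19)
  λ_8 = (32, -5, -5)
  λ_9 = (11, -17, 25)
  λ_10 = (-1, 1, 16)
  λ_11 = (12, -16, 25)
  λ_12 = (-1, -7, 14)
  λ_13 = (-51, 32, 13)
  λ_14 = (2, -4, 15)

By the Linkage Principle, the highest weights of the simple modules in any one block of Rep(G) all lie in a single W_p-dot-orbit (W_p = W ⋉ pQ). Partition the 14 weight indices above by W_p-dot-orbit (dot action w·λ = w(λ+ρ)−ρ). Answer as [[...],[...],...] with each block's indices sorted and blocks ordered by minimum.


Dynkin diagram of C (from the 4 off-diagonal −1 entries): A_3.

Folding the 14 weights λ_j+ρ into Ā_17 (reps in the given 3-coord order):

  [1] (1, 4, 4);  [2] (1, 4, 4);  [3] (6, 0, 9);  [4] (6, 0, 9);  [5] (6, 0, 9);  [6] (0, 9, 1);  [7] (0, 1, 14);  [8] (1, 4, 4);  [9] (1, 4, 4);  [10] (0, 0, 15);  [11] (2, 2, 5);  [12] (6, 0, 9);  [13] (0, 1, 14);  [14] (0, 1, 14)

Partition of {1..14} into 6 W_17-dot-orbits:

[[1, 2, 8, 9], [3, 4, 5, 12], [6], [7, 13, 14], [10], [11]]


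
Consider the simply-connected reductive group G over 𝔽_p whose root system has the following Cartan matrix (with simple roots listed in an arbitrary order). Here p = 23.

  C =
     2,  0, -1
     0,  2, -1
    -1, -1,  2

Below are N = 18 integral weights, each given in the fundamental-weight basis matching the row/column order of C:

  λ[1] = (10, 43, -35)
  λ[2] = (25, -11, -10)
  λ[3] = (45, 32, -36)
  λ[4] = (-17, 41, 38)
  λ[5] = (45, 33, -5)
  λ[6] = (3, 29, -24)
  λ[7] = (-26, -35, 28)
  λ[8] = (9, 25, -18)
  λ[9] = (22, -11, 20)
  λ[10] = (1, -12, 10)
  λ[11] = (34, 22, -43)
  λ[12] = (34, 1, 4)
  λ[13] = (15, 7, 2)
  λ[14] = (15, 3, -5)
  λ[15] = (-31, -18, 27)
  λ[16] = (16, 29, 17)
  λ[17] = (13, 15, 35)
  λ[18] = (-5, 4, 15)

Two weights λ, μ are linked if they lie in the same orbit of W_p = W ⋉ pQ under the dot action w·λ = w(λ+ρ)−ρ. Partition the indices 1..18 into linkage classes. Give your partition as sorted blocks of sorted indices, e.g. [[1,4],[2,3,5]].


Cartan matrix: type A_3 (|W|=24); un-permuting the 3 rows.

Folding the 18 weights λ_j+ρ into Ā_23 (reps in the given 3-coord order):

  [1] (2, 11, 0)
  [2] (4, 6, 10)
  [3] (2, 11, 0)
  [4] (12, 0, 4)
  [5] (12, 0, 4)
  [6] (12, 0, 4)
  [7] (4, 5, 12)
  [8] (4, 6, 10)
  [9] (2, 11, 0)
  [10] (2, 11, 0)
  [11] (12, 0, 4)
  [12] (4, 5, 12)
  [13] (12, 4, 3)
  [14] (12, 0, 4)
  [15] (4, 5, 12)
  [16] (4, 5, 12)
  [17] (4, 6, 10)
  [18] (4, 5, 12)

Partition of {1..18} into 5 W_23-dot-orbits:

[[1, 3, 9, 10], [2, 8, 17], [4, 5, 6, 11, 14], [7, 12, 15, 16, 18], [13]]


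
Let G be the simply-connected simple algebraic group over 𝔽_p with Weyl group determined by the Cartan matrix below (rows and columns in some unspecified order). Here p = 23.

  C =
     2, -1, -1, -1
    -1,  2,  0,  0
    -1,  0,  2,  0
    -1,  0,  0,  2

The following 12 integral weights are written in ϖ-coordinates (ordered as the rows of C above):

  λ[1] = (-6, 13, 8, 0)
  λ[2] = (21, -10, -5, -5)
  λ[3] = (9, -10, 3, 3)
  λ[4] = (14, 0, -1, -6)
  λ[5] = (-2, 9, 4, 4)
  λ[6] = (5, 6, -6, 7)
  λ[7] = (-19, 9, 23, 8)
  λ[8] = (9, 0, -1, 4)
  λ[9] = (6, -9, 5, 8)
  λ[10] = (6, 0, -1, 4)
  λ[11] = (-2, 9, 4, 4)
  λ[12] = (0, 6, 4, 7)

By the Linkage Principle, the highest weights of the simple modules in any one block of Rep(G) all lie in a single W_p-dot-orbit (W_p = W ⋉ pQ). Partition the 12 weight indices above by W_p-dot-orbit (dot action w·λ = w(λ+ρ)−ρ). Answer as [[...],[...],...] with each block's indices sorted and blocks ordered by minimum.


Cartan matrix: type D_4 (|W|=192); un-permuting the 4 rows.

λ_j+ρ reflected into Ā_23 (⟨·,θ^∨⟩≤23); 4-tuples as given:

    λ_1 → (1, 9, 4, 4)
    λ_2 → (1, 9, 4, 4)
    λ_3 → (1, 9, 4, 4)
    λ_4 → (7, 1, 0, 5)
    λ_5 → (1, 9, 4, 4)
    λ_6 → (1, 7, 5, 8)
    λ_7 → (1, 7, 5, 8)
    λ_8 → (7, 1, 0, 5)
    λ_9 → (1, 7, 5, 8)
    λ_10 → (7, 1, 0, 5)
    λ_11 → (1, 9, 4, 4)
    λ_12 → (1, 7, 5, 8)

Partition of {1..12} into 3 W_23-dot-orbits:

[[1, 2, 3, 5, 11], [4, 8, 10], [6, 7, 9, 12]]


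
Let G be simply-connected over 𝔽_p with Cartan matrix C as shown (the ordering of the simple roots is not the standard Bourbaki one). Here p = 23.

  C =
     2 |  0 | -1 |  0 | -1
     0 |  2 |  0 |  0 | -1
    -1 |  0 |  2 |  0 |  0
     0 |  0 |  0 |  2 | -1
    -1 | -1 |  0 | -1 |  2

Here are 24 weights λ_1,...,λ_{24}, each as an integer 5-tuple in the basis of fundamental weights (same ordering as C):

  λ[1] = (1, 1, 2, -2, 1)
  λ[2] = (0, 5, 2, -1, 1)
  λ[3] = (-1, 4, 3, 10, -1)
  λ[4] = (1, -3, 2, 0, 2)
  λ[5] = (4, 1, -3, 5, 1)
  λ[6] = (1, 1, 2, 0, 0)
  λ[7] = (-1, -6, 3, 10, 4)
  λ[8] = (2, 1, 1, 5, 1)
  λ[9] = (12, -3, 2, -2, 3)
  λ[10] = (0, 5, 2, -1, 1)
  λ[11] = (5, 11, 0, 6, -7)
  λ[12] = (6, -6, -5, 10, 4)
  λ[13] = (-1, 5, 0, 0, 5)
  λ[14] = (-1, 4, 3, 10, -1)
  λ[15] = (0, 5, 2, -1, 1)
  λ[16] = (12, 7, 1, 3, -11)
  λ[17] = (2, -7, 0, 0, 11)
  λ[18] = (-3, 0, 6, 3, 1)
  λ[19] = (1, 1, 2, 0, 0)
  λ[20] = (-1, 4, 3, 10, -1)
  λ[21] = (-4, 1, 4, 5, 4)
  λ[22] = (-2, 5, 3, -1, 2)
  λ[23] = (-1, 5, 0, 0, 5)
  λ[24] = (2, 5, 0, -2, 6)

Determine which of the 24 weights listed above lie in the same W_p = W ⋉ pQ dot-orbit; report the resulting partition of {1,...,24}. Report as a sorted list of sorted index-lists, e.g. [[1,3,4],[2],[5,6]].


C ↔ D_5 under row/col permutation; |W(D_5)| = 1920.

Ā_23 reps of the 24 weights (D_5, coords as presented):

  λ_1 → (2, 2, 3, 1, 1) · λ_2 → (1, 6, 3, 0, 2) · λ_3 → (0, 5, 4, 11, 0) · λ_4 → (2, 2, 3, 1, 1) · λ_5 → (3, 2, 2, 6, 2) · λ_6 → (2, 2, 3, 1, 1) · λ_7 → (0, 5, 4, 11, 0) · λ_8 → (3, 2, 2, 6, 2) · λ_9 → (2, 2, 3, 1, 1) · λ_10 → (1, 6, 3, 0, 2) · λ_11 → (0, 6, 1, 1, 6) · λ_12 → (0, 5, 4, 11, 0) · λ_13 → (0, 6, 1, 1, 6) · λ_14 → (0, 5, 4, 11, 0) · λ_15 → (1, 6, 3, 0, 2) · λ_16 → (3, 2, 2, 6, 2) · λ_17 → (0, 6, 1, 1, 6) · λ_18 → (2, 1, 5, 4, 0) · λ_19 → (2, 2, 3, 1, 1) · λ_20 → (0, 5, 4, 11, 0) · λ_21 → (3, 2, 2, 6, 2) · λ_22 → (1, 6, 3, 0, 2) · λ_23 → (0, 6, 1, 1, 6) · λ_24 → (0, 6, 1, 1, 6)

Linkage partition of the 24 weights (6 classes, p=23):

[[1, 4, 6, 9, 19], [2, 10, 15, 22], [3, 7, 12, 14, 20], [5, 8, 16, 21], [11, 13, 17, 23, 24], [18]]


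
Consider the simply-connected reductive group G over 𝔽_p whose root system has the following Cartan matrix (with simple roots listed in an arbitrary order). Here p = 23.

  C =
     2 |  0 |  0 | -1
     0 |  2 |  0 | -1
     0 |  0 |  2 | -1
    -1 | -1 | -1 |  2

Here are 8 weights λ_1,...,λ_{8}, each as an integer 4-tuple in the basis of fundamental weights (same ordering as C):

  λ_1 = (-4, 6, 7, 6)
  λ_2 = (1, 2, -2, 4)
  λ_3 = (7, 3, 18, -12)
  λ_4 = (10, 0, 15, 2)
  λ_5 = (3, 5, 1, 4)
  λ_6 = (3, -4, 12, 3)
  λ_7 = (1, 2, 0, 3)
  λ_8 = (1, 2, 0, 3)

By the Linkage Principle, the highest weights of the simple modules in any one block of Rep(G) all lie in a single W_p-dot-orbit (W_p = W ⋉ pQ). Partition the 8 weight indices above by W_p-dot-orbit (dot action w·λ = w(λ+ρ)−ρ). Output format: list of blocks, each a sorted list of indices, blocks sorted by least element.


D_4 Cartan matrix, 4 simple roots permuted; ρ=(1,1,1,1).

Ā_23 reps of the 8 weights (D_4, coords as presented):

  1: (3, 7, 8, 1);  2: (2, 3, 1, 4);  3: (3, 7, 8, 1);  4: (3, 7, 8, 1);  5: (4, 6, 2, 5);  6: (4, 3, 13, 1);  7: (2, 3, 1, 4);  8: (2, 3, 1, 4)

These 8 weights hit 4 W_23-dot-orbits; sizes (3, 3, 1, 1):

[[1, 3, 4], [2, 7, 8], [5], [6]]


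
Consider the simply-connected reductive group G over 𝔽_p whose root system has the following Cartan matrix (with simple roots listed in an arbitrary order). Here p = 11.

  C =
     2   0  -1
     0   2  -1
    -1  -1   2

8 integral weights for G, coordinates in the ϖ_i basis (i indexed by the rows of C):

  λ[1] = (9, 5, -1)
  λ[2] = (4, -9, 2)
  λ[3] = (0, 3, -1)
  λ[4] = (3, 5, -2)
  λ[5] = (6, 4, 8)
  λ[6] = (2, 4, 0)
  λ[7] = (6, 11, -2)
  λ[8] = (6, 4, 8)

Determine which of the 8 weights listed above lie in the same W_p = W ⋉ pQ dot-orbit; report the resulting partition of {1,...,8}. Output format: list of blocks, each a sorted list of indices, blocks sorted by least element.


Cartan matrix: type A_3 (|W|=24); un-permuting the 3 rows.

Folding the 8 weights λ_j+ρ into Ā_11 (reps in the given 3-coord order):

  λ_1+ρ ↦ (5, 1, 0);  λ_2+ρ ↦ (0, 3, 5);  λ_3+ρ ↦ (1, 4, 0);  λ_4+ρ ↦ (3, 5, 1);  λ_5+ρ ↦ (3, 5, 1);  λ_6+ρ ↦ (3, 5, 1);  λ_7+ρ ↦ (1, 4, 0);  λ_8+ρ ↦ (3, 5, 1)

Linkage partition of the 8 weights (4 classes, p=11):

[[1], [2], [3, 7], [4, 5, 6, 8]]


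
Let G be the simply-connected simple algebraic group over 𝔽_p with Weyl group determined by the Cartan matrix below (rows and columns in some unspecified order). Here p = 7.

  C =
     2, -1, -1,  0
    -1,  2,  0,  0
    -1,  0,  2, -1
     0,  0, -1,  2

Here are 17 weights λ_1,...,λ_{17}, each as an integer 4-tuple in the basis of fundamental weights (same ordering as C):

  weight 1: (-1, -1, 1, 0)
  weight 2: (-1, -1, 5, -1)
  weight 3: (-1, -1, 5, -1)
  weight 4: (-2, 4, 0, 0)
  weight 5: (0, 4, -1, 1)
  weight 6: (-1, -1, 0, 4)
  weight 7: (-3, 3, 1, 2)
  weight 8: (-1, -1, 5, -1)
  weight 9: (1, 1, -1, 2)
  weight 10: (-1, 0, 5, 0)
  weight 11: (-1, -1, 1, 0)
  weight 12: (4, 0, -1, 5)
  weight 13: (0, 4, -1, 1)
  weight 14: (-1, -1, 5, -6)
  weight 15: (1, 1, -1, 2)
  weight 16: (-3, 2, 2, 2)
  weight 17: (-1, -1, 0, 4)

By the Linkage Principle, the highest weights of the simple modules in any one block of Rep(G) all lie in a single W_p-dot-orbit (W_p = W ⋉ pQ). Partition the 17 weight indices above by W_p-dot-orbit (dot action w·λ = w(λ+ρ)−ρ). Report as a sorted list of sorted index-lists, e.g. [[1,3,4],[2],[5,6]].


Root system A_4: the 4×4 matrix C matches after relabeling.

Folding the 17 weights λ_j+ρ into Ā_7 (reps in the given 4-coord order):

    1: (0, 0, 2, 1)
    2: (0, 0, 6, 0)
    3: (0, 0, 6, 0)
    4: (1, 4, 0, 1)
    5: (1, 4, 0, 1)
    6: (0, 0, 1, 5)
    7: (2, 2, 0, 3)
    8: (0, 0, 6, 0)
    9: (2, 2, 0, 3)
    10: (0, 0, 6, 0)
    11: (0, 0, 2, 1)
    12: (1, 4, 0, 1)
    13: (1, 4, 0, 1)
    14: (0, 0, 1, 5)
    15: (2, 2, 0, 3)
    16: (2, 1, 1, 3)
    17: (0, 0, 1, 5)

The 17 indices split into 6 linkage classes (same alcove rep ⇔ same W_7-dot-orbit):

[[1, 11], [2, 3, 8, 10], [4, 5, 12, 13], [6, 14, 17], [7, 9, 15], [16]]


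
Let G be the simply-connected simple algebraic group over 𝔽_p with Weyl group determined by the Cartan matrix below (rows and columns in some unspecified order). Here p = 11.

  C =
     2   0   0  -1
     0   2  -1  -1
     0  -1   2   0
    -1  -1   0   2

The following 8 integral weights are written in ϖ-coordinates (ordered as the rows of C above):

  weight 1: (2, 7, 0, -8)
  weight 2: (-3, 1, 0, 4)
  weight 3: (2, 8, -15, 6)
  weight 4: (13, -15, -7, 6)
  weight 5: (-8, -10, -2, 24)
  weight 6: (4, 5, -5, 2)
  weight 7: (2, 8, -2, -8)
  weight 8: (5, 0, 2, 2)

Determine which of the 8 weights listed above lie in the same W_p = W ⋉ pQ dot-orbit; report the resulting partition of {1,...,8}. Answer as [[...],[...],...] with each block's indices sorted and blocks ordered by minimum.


A_4 Cartan matrix, 4 simple roots permuted; ρ=(1,1,1,1).

Each λ_j+ρ reduced to Ā_11; 4-tuples below use C's row order:

    λ_1 → (4, 1, 1, 3)
    λ_2 → (2, 2, 1, 3)
    λ_3 → (2, 2, 1, 3)
    λ_4 → (4, 1, 1, 3)
    λ_5 → (4, 1, 1, 3)
    λ_6 → (2, 2, 1, 3)
    λ_7 → (4, 1, 1, 3)
    λ_8 → (4, 1, 1, 3)

Partition of {1..8} into 2 W_11-dot-orbits:

[[1, 4, 5, 7, 8], [2, 3, 6]]


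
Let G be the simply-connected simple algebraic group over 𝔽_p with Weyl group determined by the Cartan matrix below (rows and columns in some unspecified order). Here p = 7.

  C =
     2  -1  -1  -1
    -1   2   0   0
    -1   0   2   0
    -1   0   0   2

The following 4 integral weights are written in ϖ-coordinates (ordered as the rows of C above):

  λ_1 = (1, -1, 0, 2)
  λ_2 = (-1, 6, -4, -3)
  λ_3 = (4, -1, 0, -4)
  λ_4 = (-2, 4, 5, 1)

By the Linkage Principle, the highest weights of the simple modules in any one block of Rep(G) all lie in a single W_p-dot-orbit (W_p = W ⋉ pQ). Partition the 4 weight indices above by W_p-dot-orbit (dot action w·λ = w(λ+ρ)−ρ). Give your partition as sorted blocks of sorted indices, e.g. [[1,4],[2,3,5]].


Type D_4, rank 4, |W|=192; reorder rows/cols to standard.

λ_j+ρ reflected into Ā_7 (⟨·,θ^∨⟩≤7); 4-tuples as given:

    λ_1 → (1, 0, 1, 3)
    λ_2 → (0, 2, 2, 3)
    λ_3 → (1, 0, 1, 3)
    λ_4 → (1, 0, 1, 3)

Grouping the 4 weights by Ā_7-representative: 2 linkage classes.

[[1, 3, 4], [2]]


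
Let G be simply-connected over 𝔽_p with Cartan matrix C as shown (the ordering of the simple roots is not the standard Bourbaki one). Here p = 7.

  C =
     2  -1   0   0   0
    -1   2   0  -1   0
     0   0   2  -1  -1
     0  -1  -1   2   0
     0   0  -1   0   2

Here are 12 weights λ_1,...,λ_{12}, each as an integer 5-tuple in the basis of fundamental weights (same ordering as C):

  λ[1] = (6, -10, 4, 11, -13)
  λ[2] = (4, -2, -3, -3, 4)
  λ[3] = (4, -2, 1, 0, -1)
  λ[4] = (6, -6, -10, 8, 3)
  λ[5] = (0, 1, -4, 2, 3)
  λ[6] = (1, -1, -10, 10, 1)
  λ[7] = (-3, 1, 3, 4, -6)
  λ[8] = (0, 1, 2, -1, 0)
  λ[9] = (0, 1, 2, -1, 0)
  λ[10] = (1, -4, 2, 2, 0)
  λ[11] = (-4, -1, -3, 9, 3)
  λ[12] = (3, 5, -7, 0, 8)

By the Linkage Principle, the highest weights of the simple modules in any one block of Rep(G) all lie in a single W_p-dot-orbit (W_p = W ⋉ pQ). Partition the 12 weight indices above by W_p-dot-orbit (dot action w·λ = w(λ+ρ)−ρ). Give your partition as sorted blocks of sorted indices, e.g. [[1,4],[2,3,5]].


Root system A_5: the 5×5 matrix C matches after relabeling.

Folding the 12 weights λ_j+ρ into Ā_7 (reps in the given 5-coord order):

    λ_1 → (0, 2, 0, 2, 1)
    λ_2 → (0, 2, 1, 2, 0)
    λ_3 → (4, 1, 2, 0, 0)
    λ_4 → (0, 2, 1, 2, 0)
    λ_5 → (1, 2, 3, 0, 1)
    λ_6 → (0, 2, 0, 2, 1)
    λ_7 → (0, 2, 1, 2, 0)
    λ_8 → (1, 2, 3, 0, 1)
    λ_9 → (1, 2, 3, 0, 1)
    λ_10 → (1, 2, 3, 0, 1)
    λ_11 → (0, 2, 0, 2, 1)
    λ_12 → (1, 2, 3, 0, 1)

Partition of {1..12} into 4 W_7-dot-orbits:

[[1, 6, 11], [2, 4, 7], [3], [5, 8, 9, 10, 12]]


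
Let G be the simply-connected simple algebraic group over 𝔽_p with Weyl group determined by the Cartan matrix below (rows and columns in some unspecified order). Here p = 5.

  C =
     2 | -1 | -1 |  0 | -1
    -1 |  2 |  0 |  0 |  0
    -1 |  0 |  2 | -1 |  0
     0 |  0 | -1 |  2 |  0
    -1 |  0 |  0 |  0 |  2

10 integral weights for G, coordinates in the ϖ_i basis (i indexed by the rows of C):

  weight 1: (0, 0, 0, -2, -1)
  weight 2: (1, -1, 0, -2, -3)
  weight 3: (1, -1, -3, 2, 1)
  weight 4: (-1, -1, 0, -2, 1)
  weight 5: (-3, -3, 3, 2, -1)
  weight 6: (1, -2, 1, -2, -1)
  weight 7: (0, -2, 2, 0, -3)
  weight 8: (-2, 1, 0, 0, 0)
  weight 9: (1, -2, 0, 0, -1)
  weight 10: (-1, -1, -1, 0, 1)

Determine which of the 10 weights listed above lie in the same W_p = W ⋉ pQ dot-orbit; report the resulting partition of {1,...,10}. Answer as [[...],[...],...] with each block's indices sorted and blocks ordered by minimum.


Type D_5, rank 5, |W|=1920; reorder rows/cols to standard.

Alcove-folded reps (p=5, 10 weights, presented ϖ-order):

  1: (1, 1, 0, 1, 0) · 2: (0, 0, 0, 1, 2) · 3: (0, 0, 0, 1, 2) · 4: (0, 0, 0, 1, 2) · 5: (0, 0, 0, 1, 2) · 6: (1, 1, 0, 1, 0) · 7: (1, 1, 0, 1, 0) · 8: (1, 1, 0, 1, 0) · 9: (1, 1, 0, 1, 0) · 10: (0, 0, 0, 1, 2)

Partition of {1..10} into 2 W_5-dot-orbits:

[[1, 6, 7, 8, 9], [2, 3, 4, 5, 10]]


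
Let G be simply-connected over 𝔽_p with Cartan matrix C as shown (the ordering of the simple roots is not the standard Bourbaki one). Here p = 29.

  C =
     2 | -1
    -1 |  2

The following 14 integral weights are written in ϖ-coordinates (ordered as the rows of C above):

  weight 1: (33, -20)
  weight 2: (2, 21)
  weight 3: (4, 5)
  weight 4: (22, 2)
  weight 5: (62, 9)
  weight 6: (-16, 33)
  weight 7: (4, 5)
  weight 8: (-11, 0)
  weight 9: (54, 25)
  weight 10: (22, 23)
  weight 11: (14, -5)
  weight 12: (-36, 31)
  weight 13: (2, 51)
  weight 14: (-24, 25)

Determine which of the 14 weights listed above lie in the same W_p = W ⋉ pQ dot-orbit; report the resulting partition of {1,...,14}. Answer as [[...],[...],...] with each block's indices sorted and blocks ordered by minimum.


Cartan matrix: type A_2 (|W|=6); un-permuting the 2 rows.

W_29-reps of the 14 weights in Ā_29 (same 2-coord order as C):

  [1] (10, 14);  [2] (3, 22);  [3] (5, 6);  [4] (23, 3);  [5] (10, 14);  [6] (10, 14);  [7] (5, 6);  [8] (1, 9);  [9] (23, 3);  [10] (5, 6);  [11] (11, 4);  [12] (23, 3);  [13] (23, 3);  [14] (23, 3)

6 distinct reps among the 14 weights ⇒ 6 W_29-linkage classes:

[[1, 5, 6], [2], [3, 7, 10], [4, 9, 12, 13, 14], [8], [11]]


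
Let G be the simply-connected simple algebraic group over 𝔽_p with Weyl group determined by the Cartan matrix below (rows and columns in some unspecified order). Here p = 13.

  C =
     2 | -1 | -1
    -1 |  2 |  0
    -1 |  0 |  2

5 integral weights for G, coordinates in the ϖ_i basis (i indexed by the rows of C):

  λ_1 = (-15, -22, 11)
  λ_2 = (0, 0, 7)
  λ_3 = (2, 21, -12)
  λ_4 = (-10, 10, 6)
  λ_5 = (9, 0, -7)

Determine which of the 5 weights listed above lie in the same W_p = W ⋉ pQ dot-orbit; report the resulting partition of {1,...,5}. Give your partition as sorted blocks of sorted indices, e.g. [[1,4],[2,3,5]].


Dynkin diagram of C (from the 4 off-diagonal −1 entries): A_3.

Folding the 5 weights λ_j+ρ into Ā_13 (reps in the given 3-coord order):

  [1] (1, 1, 8) · [2] (1, 1, 8) · [3] (1, 1, 8) · [4] (7, 2, 2) · [5] (4, 1, 6)

Partition of {1..5} into 3 W_13-dot-orbits:

[[1, 2, 3], [4], [5]]


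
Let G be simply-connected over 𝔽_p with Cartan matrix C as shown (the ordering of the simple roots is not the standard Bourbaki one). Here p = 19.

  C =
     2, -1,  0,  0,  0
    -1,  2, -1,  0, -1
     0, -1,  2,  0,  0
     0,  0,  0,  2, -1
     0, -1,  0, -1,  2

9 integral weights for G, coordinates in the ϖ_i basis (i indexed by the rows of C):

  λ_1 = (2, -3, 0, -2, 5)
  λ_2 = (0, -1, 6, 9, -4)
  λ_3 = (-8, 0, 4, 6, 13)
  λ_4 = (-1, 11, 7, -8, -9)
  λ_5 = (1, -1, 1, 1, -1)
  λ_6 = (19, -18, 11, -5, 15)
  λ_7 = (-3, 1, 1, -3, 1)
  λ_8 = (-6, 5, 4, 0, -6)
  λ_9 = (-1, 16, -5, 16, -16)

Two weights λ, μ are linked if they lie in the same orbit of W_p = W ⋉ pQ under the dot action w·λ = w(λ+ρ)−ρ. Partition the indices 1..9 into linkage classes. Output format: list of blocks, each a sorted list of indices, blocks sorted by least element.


Cartan matrix: type D_5 (|W|=1920); un-permuting the 5 rows.

λ_j+ρ reflected into Ā_19 (⟨·,θ^∨⟩≤19); 5-tuples as given:

    λ_1+ρ ↦ (1, 1, 1, 1, 3)
    λ_2+ρ ↦ (2, 1, 4, 7, 0)
    λ_3+ρ ↦ (1, 1, 1, 1, 3)
    λ_4+ρ ↦ (2, 1, 4, 7, 0)
    λ_5+ρ ↦ (2, 0, 2, 2, 0)
    λ_6+ρ ↦ (2, 1, 4, 7, 0)
    λ_7+ρ ↦ (2, 0, 2, 2, 0)
    λ_8+ρ ↦ (1, 1, 1, 1, 3)
    λ_9+ρ ↦ (2, 0, 2, 2, 0)

3 distinct reps among the 9 weights ⇒ 3 W_19-linkage classes:

[[1, 3, 8], [2, 4, 6], [5, 7, 9]]


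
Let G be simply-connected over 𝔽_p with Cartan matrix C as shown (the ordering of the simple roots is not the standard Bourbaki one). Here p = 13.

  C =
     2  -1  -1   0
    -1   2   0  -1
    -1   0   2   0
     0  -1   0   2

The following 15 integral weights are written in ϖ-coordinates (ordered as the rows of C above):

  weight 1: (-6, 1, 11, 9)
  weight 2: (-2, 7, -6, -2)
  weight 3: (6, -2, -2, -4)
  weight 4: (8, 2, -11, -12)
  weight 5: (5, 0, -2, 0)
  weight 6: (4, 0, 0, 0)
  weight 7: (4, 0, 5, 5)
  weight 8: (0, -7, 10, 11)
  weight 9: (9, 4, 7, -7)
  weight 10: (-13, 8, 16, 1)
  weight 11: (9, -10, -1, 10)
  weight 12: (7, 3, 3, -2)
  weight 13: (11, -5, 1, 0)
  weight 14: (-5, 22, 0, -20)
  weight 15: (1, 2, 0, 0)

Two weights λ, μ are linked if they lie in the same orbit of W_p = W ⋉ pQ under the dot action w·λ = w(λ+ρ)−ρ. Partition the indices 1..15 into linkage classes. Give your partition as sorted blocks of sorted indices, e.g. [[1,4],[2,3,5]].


Dynkin diagram of C (from the 6 off-diagonal −1 entries): A_4.

Alcove-folded reps (p=13, 15 weights, presented ϖ-order):

  λ_1 → (2, 3, 1, 1) · λ_2 → (5, 1, 1, 1) · λ_3 → (2, 3, 1, 1) · λ_4 → (8, 1, 1, 2) · λ_5 → (5, 1, 1, 1) · λ_6 → (5, 1, 1, 1) · λ_7 → (5, 1, 1, 1) · λ_8 → (5, 1, 1, 1) · λ_9 → (3, 4, 2, 1) · λ_10 → (8, 1, 1, 2) · λ_11 → (1, 9, 0, 2) · λ_12 → (8, 1, 1, 2) · λ_13 → (8, 1, 1, 2) · λ_14 → (0, 6, 1, 3) · λ_15 → (2, 3, 1, 1)

These 15 weights hit 6 W_13-dot-orbits; sizes (3, 5, 4, 1, 1, 1):

[[1, 3, 15], [2, 5, 6, 7, 8], [4, 10, 12, 13], [9], [11], [14]]


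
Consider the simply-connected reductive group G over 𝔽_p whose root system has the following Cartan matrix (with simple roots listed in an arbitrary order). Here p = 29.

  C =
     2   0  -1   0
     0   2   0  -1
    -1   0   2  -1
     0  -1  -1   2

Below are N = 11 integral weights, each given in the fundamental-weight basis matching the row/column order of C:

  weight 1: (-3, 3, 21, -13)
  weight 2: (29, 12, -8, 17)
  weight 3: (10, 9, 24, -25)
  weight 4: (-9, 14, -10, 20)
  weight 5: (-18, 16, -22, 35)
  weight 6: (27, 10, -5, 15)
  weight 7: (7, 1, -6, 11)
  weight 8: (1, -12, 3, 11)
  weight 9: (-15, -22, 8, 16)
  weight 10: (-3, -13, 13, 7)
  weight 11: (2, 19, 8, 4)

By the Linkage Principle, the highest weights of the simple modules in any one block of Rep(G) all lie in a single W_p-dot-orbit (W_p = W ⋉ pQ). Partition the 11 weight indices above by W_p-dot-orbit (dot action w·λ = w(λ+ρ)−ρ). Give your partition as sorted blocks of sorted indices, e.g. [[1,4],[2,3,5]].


Root system A_4: the 4×4 matrix C matches after relabeling.

Folding the 11 weights λ_j+ρ into Ā_29 (reps in the given 4-coord order):

  λ_1+ρ ↦ (2, 8, 8, 4) · λ_2+ρ ↦ (2, 11, 4, 1) · λ_3+ρ ↦ (4, 7, 1, 10) · λ_4+ρ ↦ (2, 8, 8, 4) · λ_5+ρ ↦ (3, 2, 5, 7) · λ_6+ρ ↦ (2, 11, 4, 1) · λ_7+ρ ↦ (3, 2, 5, 7) · λ_8+ρ ↦ (2, 11, 4, 1) · λ_9+ρ ↦ (5, 12, 4, 5) · λ_10+ρ ↦ (2, 8, 8, 4) · λ_11+ρ ↦ (5, 12, 4, 5)

Partition of {1..11} into 5 W_29-dot-orbits:

[[1, 4, 10], [2, 6, 8], [3], [5, 7], [9, 11]]


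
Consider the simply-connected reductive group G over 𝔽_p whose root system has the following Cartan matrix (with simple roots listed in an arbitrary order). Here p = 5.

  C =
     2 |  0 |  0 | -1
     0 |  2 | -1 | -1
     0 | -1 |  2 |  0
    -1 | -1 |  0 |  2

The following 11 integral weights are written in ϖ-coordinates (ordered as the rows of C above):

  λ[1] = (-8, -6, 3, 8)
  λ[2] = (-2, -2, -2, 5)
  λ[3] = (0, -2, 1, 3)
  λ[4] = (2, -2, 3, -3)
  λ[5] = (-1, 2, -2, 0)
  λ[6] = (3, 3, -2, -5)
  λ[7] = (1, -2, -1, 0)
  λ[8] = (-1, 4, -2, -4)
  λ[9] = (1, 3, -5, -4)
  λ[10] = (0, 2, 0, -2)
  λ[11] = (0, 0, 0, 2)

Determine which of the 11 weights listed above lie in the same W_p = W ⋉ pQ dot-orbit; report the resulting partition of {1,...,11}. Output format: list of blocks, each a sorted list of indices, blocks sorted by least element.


Root system A_4: the 4×4 matrix C matches after relabeling.

Each λ_j+ρ reduced to Ā_5; 4-tuples below use C's row order:

  1: (0, 2, 1, 1) · 2: (0, 1, 0, 3) · 3: (0, 1, 0, 3) · 4: (0, 2, 1, 1) · 5: (0, 2, 1, 1) · 6: (0, 1, 0, 3) · 7: (2, 0, 1, 0) · 8: (3, 1, 1, 0) · 9: (0, 2, 1, 1) · 10: (0, 2, 1, 1) · 11: (0, 1, 0, 3)

Partition of {1..11} into 4 W_5-dot-orbits:

[[1, 4, 5, 9, 10], [2, 3, 6, 11], [7], [8]]


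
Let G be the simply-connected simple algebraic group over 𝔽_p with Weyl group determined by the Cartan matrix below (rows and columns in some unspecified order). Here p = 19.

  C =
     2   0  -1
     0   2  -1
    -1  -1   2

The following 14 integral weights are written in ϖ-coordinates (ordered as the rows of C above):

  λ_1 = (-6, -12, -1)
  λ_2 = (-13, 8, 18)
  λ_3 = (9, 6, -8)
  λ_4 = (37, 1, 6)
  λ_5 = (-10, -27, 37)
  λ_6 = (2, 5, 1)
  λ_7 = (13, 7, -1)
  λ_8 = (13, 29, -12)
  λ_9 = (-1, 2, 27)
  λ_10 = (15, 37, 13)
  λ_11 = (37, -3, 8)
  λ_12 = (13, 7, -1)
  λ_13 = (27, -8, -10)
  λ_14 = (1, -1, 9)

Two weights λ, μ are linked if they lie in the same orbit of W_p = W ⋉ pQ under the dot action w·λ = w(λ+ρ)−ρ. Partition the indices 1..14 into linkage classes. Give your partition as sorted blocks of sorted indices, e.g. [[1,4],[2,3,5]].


Type A_3, rank 3, |W|=24; reorder rows/cols to standard.

Ā_19 reps of the 14 weights (A_3, coords as presented):

  [1] (11, 5, 0)
  [2] (3, 0, 7)
  [3] (3, 0, 7)
  [4] (2, 0, 10)
  [5] (3, 0, 7)
  [6] (3, 6, 2)
  [7] (11, 5, 0)
  [8] (11, 5, 0)
  [9] (3, 0, 7)
  [10] (11, 5, 0)
  [11] (2, 0, 10)
  [12] (11, 5, 0)
  [13] (3, 0, 7)
  [14] (2, 0, 10)

The 14 indices split into 4 linkage classes (same alcove rep ⇔ same W_19-dot-orbit):

[[1, 7, 8, 10, 12], [2, 3, 5, 9, 13], [4, 11, 14], [6]]


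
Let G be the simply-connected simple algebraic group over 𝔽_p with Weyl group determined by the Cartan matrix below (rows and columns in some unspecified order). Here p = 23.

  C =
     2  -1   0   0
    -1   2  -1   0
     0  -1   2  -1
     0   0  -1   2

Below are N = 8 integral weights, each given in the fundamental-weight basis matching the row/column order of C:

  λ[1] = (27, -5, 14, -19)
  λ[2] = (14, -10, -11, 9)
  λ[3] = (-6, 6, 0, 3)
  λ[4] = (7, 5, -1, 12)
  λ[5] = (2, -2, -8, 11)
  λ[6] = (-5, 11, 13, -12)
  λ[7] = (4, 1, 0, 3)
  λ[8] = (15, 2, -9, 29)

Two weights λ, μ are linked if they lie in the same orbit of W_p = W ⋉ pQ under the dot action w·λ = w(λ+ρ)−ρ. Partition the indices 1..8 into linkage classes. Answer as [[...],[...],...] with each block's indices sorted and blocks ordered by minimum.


Cartan matrix: type A_4 (|W|=120); un-permuting the 4 rows.

λ_j+ρ reflected into Ā_23 (⟨·,θ^∨⟩≤23); 4-tuples as given:

  λ_1 → (5, 2, 1, 4)
  λ_2 → (4, 6, 0, 9)
  λ_3 → (5, 2, 1, 4)
  λ_4 → (4, 6, 0, 9)
  λ_5 → (5, 2, 1, 4)
  λ_6 → (1, 8, 3, 8)
  λ_7 → (5, 2, 1, 4)
  λ_8 → (5, 2, 1, 4)

Linkage partition of the 8 weights (3 classes, p=23):

[[1, 3, 5, 7, 8], [2, 4], [6]]


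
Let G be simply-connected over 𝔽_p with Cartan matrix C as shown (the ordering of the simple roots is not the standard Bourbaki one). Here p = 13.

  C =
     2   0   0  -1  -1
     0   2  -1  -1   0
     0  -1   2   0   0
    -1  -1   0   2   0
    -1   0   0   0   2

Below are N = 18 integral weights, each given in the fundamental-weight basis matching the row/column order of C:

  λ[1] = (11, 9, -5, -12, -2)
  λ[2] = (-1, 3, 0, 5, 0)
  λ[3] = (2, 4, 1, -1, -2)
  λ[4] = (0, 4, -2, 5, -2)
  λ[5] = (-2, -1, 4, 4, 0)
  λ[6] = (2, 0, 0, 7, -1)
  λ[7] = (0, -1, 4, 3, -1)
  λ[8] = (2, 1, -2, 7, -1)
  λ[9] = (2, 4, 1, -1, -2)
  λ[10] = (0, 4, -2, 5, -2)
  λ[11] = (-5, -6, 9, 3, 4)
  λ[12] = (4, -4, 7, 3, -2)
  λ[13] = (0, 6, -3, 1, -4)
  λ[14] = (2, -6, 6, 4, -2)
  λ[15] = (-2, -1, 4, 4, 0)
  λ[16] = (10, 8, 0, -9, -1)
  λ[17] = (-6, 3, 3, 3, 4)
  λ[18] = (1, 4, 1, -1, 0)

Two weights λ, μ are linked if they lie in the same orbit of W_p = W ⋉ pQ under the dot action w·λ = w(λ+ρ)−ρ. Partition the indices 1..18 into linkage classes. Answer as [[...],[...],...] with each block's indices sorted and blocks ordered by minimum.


Root system A_5: the 5×5 matrix C matches after relabeling.

Ā_13 reps of the 18 weights (A_5, coords as presented):

  λ_1 → (0, 4, 1, 6, 1)
  λ_2 → (0, 4, 1, 6, 1)
  λ_3 → (2, 5, 2, 0, 1)
  λ_4 → (0, 4, 1, 6, 1)
  λ_5 → (1, 0, 5, 4, 0)
  λ_6 → (3, 1, 1, 8, 0)
  λ_7 → (1, 0, 5, 4, 0)
  λ_8 → (3, 1, 1, 8, 0)
  λ_9 → (2, 5, 2, 0, 1)
  λ_10 → (0, 4, 1, 6, 1)
  λ_11 → (1, 0, 5, 4, 0)
  λ_12 → (4, 3, 4, 1, 0)
  λ_13 → (2, 5, 2, 0, 1)
  λ_14 → (2, 5, 2, 0, 1)
  λ_15 → (1, 0, 5, 4, 0)
  λ_16 → (3, 1, 1, 8, 0)
  λ_17 → (4, 3, 4, 1, 0)
  λ_18 → (2, 5, 2, 0, 1)

Grouping the 18 weights by Ā_13-representative: 5 linkage classes.

[[1, 2, 4, 10], [3, 9, 13, 14, 18], [5, 7, 11, 15], [6, 8, 16], [12, 17]]


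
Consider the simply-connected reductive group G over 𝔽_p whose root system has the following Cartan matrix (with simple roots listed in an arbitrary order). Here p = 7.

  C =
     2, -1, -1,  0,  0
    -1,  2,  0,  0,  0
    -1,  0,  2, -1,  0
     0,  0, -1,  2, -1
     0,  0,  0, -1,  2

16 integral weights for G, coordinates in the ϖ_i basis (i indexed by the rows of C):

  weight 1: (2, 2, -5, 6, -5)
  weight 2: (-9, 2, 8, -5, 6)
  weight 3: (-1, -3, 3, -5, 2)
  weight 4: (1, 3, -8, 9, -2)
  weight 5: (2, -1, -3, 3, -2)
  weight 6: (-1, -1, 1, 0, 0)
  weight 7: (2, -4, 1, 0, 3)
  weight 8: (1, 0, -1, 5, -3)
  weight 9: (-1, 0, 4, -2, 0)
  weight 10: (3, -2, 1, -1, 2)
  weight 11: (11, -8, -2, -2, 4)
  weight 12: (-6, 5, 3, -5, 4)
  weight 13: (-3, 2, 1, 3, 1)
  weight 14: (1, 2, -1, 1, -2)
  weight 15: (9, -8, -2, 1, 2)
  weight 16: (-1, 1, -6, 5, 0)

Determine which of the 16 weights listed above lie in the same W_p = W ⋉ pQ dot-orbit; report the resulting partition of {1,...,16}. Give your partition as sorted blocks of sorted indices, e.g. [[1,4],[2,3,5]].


Type A_5, rank 5, |W|=720; reorder rows/cols to standard.

W_7-reps of the 16 weights in Ā_7 (same 5-coord order as C):

  1: (1, 0, 2, 1, 1) · 2: (0, 0, 2, 1, 1) · 3: (0, 0, 2, 1, 1) · 4: (2, 1, 2, 0, 1) · 5: (1, 0, 2, 1, 1) · 6: (0, 0, 2, 1, 1) · 7: (0, 0, 2, 1, 1) · 8: (1, 1, 0, 4, 0) · 9: (0, 1, 4, 1, 0) · 10: (2, 1, 2, 0, 1) · 11: (1, 0, 2, 1, 1) · 12: (0, 1, 4, 1, 0) · 13: (1, 1, 0, 4, 0) · 14: (2, 3, 0, 1, 1) · 15: (0, 0, 2, 1, 1) · 16: (2, 3, 0, 1, 1)

Linkage partition of the 16 weights (6 classes, p=7):

[[1, 5, 11], [2, 3, 6, 7, 15], [4, 10], [8, 13], [9, 12], [14, 16]]


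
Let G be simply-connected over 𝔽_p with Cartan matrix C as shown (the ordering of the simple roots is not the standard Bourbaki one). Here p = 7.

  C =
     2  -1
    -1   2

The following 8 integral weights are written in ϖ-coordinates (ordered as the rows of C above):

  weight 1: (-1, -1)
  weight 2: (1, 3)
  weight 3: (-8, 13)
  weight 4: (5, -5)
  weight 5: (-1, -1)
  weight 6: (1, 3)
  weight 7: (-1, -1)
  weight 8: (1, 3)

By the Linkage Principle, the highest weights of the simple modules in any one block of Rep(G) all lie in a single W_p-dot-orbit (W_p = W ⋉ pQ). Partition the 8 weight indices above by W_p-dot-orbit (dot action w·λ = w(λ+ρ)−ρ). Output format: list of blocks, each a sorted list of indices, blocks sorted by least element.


Cartan matrix: type A_2 (|W|=6); un-permuting the 2 rows.

Ā_7 reps of the 8 weights (A_2, coords as presented):

  [1] (0, 0) · [2] (2, 4) · [3] (0, 0) · [4] (2, 4) · [5] (0, 0) · [6] (2, 4) · [7] (0, 0) · [8] (2, 4)

These 8 weights hit 2 W_7-dot-orbits; sizes (4, 4):

[[1, 3, 5, 7], [2, 4, 6, 8]]


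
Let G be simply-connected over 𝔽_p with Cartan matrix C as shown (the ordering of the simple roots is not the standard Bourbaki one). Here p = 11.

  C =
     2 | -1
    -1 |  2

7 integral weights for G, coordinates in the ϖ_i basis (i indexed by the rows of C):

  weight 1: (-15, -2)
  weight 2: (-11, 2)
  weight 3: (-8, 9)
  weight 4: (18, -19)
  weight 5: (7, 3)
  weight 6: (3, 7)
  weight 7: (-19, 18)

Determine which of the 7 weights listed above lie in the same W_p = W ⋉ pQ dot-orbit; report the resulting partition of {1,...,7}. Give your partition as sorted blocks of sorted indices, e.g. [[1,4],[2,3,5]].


Cartan matrix: type A_2 (|W|=6); un-permuting the 2 rows.

Each λ_j+ρ reduced to Ā_11; 2-tuples below use C's row order:

  [1] (3, 7)
  [2] (3, 7)
  [3] (7, 3)
  [4] (7, 3)
  [5] (7, 3)
  [6] (3, 7)
  [7] (3, 7)

Linkage partition of the 7 weights (2 classes, p=11):

[[1, 2, 6, 7], [3, 4, 5]]
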